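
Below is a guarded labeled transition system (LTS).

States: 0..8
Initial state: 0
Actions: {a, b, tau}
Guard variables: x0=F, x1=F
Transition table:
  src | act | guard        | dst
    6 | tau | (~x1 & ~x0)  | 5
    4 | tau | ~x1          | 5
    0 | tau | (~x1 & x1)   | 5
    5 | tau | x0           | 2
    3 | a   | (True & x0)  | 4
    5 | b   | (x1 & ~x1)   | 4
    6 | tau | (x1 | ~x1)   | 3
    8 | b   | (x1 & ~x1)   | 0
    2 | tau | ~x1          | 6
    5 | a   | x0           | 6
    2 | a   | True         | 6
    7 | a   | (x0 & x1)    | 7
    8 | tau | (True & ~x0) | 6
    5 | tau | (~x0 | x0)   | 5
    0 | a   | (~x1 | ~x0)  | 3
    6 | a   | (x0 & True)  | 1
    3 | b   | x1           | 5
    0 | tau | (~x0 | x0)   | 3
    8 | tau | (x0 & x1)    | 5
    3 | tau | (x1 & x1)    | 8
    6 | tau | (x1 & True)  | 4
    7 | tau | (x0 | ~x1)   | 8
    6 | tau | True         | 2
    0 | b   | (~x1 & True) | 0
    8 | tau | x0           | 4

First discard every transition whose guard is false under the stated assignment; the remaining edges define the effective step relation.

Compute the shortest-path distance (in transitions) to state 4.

Layered search for 4:
  depth 0: {0}
  depth 1: {3}
4 never appears.

Answer: UNREACHABLE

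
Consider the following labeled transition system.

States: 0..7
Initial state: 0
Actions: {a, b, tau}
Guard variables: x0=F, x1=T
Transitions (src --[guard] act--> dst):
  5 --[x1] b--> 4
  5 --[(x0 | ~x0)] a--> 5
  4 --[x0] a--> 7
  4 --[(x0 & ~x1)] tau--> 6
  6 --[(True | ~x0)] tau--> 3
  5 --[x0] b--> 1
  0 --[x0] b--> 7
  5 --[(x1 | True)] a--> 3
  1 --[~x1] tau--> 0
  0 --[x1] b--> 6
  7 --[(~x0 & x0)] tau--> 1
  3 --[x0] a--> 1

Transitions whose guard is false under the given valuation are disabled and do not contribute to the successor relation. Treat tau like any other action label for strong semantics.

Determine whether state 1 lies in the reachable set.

Answer: UNREACHABLE

Analysis:
After dropping false guards: 5 live edges.
depth 0: {0}
depth 1: {6}  cumulative {0,6}
depth 2: {3}  cumulative {0,3,6}
Reachable = {0,3,6}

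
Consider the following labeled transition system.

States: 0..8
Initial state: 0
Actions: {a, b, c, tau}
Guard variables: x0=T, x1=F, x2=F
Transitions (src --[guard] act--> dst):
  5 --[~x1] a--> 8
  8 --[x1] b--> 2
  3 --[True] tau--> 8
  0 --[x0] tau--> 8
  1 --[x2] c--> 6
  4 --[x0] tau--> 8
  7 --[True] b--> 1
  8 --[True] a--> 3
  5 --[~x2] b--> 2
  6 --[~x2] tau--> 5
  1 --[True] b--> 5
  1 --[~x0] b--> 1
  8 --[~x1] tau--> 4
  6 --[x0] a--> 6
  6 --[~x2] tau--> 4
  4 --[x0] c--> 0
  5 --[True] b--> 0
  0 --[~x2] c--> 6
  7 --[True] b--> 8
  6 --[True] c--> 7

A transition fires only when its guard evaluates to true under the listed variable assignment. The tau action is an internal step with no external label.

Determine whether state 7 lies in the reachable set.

Answer: REACHABLE

Trace:
After dropping false guards: 17 live edges.
depth 0: {0}
depth 1: {6,8}  now seen {0,6,8}
depth 2: {3,4,5,7}  now seen {0,3,4,5,6,7,8}
depth 3: {1,2}  now seen {0,1,2,3,4,5,6,7,8}
Reachable = {0,1,2,3,4,5,6,7,8}
Path to 7: c·c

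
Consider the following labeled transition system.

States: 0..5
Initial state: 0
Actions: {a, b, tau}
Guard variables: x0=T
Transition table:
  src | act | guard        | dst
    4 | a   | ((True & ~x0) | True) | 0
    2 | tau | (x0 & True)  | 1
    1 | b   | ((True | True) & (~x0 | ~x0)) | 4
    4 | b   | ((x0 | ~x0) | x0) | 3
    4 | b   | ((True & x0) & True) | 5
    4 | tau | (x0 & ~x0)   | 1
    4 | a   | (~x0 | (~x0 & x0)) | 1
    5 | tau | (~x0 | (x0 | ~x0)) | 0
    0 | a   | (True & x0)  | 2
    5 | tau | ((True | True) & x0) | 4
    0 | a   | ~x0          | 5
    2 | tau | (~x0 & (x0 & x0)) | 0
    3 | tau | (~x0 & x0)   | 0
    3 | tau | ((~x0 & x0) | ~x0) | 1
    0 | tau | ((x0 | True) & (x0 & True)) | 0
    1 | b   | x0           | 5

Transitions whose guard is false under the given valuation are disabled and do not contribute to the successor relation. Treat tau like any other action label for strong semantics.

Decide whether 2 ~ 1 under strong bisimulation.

Answer: NOT BISIMILAR

Trace:
Compute ~ classes (split until stable):
  round 0: {{0,1,2,3,4,5}}
  round 1: {{0},{1},{2,5},{3},{4}}
  round 2: {{0},{1},{2},{3},{4},{5}}
6 equivalence class(es) (converged in 3)
2∈{2}, 1∈{1}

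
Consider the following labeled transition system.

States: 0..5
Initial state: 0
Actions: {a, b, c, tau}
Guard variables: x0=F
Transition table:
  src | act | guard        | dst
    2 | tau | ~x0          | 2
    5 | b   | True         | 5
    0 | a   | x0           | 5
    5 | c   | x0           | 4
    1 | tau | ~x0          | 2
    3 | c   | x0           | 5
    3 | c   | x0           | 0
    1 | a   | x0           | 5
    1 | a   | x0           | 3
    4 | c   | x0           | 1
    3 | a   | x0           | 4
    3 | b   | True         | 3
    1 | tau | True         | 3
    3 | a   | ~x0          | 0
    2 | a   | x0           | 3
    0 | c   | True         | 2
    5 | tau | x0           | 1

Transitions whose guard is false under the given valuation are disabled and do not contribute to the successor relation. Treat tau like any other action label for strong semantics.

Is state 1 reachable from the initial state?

7 transition(s) survive guard evaluation.
Layer 0: {0}
Layer 1: {2}  cumulative {0,2}
Reachable = {0,2}

Answer: UNREACHABLE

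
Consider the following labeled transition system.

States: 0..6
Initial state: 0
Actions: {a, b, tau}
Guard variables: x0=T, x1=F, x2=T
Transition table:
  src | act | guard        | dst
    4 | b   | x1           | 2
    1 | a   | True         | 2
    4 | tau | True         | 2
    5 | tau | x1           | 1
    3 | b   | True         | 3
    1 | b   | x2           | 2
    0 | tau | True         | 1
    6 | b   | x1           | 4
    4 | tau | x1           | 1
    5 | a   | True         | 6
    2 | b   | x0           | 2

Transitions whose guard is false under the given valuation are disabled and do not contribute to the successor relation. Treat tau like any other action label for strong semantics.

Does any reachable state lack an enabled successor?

Answer: DEADLOCK-FREE

Working:
R = {0,1,2}
  0: tau→1  [1 exit(s)]
  1: a→2  b→2  [2 exit(s)]
  2: b→2  [1 exit(s)]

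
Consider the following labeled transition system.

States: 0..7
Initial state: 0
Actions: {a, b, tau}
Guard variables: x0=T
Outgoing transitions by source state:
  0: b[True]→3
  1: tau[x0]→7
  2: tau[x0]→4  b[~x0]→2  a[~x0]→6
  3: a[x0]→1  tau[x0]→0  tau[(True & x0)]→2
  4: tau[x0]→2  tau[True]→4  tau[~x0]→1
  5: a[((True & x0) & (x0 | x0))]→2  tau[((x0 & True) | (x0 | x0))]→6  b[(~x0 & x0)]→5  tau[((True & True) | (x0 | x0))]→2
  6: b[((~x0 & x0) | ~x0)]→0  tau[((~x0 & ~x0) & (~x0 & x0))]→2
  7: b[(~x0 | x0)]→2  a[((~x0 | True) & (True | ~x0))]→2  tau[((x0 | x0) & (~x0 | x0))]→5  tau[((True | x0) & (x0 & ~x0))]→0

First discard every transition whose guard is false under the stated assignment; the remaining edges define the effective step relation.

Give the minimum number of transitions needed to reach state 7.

Answer: 3

Trace:
BFS to 7:
  L0 = {0}
  L1 = {3}
  L2 = {1,2}
  L3 = {4,7}
depth(7)=3, e.g. b·a·tau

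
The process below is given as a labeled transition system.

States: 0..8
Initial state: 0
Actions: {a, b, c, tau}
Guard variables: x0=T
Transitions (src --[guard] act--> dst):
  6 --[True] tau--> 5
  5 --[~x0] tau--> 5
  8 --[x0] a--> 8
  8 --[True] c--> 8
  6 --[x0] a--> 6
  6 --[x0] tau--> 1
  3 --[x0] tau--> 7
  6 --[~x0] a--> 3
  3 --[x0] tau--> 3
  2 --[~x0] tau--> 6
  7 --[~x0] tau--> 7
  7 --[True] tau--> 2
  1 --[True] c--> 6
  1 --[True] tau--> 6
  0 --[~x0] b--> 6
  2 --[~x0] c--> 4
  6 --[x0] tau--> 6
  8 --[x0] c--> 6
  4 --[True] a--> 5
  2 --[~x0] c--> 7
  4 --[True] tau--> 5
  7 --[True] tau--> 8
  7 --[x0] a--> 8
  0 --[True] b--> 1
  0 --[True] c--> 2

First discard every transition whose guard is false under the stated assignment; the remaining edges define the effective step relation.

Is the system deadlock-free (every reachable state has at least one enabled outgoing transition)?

Reachable = {0,1,2,5,6}
  0: b→1  c→2  [2 out]
  1: c→6  tau→6  [2 out]
  2: ∅  [deadlock]
  5: ∅  [deadlock]
  6: a→6  tau→1  tau→5  tau→6  [4 out]
witness 2: c

Answer: DEADLOCK at state 2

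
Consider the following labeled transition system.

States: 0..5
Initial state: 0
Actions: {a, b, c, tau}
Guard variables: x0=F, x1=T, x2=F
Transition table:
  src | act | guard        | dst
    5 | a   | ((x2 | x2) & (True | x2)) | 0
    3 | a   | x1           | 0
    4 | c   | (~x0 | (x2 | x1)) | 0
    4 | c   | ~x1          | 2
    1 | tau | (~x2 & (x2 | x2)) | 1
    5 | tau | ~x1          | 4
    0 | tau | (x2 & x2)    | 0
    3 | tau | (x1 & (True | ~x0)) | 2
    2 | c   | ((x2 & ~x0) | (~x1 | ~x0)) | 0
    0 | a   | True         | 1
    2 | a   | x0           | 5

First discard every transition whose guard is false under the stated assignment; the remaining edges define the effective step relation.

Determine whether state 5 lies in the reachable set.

Answer: UNREACHABLE

Analysis:
Guard filter leaves 5 enabled edge(s).
Layer 0: {0}
Layer 1: {1}  cumulative {0,1}
R = {0,1}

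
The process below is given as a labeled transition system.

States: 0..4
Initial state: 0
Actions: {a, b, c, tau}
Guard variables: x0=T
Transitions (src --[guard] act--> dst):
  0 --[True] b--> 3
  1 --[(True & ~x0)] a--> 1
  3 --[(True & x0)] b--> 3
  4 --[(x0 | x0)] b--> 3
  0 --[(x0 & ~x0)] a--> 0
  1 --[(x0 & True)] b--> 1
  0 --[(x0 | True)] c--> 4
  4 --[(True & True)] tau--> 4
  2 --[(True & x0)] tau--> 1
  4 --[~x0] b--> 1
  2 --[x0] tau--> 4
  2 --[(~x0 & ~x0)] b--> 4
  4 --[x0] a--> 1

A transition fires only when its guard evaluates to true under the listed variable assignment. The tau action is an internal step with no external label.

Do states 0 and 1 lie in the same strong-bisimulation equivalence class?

Refine partition for ~:
  π0 = {{0,1,2,3,4}}
  π1 = {{0},{1,3},{2},{4}}
Fixed point at round 2; 4 class(es).
0∈{0}, 1∈{1,3}

Answer: NOT BISIMILAR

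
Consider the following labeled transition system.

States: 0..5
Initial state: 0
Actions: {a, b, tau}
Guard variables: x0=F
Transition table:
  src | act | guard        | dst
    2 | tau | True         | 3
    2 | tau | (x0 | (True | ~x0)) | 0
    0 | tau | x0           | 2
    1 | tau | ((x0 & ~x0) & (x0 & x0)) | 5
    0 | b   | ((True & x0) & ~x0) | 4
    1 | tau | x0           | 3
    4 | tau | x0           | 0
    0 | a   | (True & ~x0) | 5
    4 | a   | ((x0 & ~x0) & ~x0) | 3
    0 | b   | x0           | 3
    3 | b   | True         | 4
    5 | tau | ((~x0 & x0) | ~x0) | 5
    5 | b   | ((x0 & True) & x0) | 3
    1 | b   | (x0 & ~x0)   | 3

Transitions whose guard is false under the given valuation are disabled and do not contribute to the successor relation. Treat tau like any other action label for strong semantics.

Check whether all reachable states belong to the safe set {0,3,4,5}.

Answer: INVARIANT HOLDS

Working:
Allowed set {0,3,4,5}
Reachable = {0,5}
  0: safe
  5: safe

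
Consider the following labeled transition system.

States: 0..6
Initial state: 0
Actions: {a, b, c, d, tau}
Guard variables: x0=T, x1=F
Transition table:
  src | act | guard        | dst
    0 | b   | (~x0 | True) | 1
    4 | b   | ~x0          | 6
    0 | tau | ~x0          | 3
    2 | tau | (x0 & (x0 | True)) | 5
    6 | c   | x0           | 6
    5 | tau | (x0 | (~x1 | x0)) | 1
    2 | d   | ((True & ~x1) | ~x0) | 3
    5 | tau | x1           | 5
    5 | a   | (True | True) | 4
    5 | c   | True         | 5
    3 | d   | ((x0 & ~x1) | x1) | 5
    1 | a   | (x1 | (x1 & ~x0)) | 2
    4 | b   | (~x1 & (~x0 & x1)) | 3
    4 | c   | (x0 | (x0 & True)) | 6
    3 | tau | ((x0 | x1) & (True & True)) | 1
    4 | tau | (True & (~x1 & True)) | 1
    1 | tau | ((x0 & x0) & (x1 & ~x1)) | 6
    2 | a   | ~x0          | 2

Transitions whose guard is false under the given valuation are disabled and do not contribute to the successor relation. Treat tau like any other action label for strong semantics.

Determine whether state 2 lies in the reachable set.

Guard filter leaves 11 enabled edge(s).
Layer 0: {0}
Layer 1: {1}  cumulative {0,1}
Reach set: {0,1}

Answer: UNREACHABLE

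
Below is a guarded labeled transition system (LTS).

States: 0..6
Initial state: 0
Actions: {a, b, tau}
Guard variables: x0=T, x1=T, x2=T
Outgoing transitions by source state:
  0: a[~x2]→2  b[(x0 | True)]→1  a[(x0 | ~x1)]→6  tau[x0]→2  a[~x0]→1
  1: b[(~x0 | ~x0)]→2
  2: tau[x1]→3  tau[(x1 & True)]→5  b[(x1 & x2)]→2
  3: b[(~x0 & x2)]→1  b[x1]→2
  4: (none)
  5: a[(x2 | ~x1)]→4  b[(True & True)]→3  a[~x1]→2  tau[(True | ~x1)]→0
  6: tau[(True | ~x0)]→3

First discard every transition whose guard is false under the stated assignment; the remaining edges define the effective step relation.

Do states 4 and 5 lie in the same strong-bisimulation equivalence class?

Answer: NOT BISIMILAR

Working:
Compute ~ classes (split until stable):
  P[0] = {{0,1,2,3,4,5,6}}
  P[1] = {{0,5},{1,4},{2},{3},{6}}
  P[2] = {{0},{1,4},{2},{3},{5},{6}}
stable after 3 split(s): 6 block(s)
[4]={1,4}  [5]={5}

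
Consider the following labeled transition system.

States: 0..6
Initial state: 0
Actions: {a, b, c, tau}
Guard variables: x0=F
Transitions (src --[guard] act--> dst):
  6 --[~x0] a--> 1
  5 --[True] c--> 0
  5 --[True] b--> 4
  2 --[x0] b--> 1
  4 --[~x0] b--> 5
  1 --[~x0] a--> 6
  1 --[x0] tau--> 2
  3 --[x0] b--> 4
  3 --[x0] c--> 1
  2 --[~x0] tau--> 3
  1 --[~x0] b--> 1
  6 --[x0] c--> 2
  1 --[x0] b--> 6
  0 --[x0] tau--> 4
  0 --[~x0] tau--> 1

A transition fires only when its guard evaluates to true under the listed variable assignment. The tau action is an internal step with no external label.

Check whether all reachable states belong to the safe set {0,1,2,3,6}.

Answer: INVARIANT HOLDS

Analysis:
Inv-set: {0,1,2,3,6}
Reach set: {0,1,6}
  0: safe
  1: safe
  6: safe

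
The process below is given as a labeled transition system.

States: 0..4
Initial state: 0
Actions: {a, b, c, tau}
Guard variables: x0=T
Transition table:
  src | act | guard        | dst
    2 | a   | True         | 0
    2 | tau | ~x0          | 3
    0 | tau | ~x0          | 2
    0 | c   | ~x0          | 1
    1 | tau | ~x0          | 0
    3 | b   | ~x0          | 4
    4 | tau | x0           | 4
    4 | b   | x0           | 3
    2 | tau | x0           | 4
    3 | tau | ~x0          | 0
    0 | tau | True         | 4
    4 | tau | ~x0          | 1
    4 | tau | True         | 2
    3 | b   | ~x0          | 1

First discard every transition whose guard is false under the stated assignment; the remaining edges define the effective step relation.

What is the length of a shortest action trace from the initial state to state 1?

Answer: UNREACHABLE

Analysis:
Breadth-first toward 1:
  depth 0: {0}
  depth 1: {4}
  depth 2: {2,3}
1 never appears.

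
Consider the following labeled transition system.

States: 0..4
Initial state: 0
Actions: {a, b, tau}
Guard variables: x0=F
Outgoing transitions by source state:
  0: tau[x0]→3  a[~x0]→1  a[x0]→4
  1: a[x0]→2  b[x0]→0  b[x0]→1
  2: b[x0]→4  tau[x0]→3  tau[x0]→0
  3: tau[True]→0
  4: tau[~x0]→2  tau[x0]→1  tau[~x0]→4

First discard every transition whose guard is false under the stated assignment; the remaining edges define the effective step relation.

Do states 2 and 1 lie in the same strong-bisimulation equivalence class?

Refine partition for ~:
  P[0] = {{0,1,2,3,4}}
  P[1] = {{0},{1,2},{3,4}}
  P[2] = {{0},{1,2},{3},{4}}
4 equivalence class(es) (converged in 3)
class of 2: {1,2}; class of 1: {1,2}

Answer: BISIMILAR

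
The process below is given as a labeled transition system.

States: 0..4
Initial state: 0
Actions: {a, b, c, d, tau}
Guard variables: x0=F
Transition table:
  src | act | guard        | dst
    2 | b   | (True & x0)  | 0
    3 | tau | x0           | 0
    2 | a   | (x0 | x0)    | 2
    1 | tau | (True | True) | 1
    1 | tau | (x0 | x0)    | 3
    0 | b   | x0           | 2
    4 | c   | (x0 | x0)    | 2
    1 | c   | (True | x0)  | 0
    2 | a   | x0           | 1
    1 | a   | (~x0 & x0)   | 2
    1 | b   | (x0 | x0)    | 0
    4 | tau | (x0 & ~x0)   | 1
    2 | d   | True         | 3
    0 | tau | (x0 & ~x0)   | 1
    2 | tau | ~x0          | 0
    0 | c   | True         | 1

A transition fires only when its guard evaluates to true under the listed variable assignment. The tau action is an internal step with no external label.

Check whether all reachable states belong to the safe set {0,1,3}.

Inv-set: {0,1,3}
R = {0,1}
  0: ✓
  1: ✓

Answer: INVARIANT HOLDS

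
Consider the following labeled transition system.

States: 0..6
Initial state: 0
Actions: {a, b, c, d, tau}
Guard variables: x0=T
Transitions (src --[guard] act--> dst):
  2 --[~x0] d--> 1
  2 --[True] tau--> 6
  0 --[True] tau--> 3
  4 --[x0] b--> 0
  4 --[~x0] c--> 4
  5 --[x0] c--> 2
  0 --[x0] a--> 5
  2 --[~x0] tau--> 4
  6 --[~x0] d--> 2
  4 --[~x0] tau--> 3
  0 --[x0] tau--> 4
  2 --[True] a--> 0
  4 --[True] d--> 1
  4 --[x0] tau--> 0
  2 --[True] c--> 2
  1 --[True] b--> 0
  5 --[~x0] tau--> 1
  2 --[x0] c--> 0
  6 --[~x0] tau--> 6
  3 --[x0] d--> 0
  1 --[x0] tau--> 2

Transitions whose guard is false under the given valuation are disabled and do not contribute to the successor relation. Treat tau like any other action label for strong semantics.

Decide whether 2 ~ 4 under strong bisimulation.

Answer: NOT BISIMILAR

Trace:
Refine partition for ~:
  round 0: {{0,1,2,3,4,5,6}}
  round 1: {{0},{1},{2},{3},{4},{5},{6}}
stable after 2 split(s): 7 block(s)
class of 2: {2}; class of 4: {4}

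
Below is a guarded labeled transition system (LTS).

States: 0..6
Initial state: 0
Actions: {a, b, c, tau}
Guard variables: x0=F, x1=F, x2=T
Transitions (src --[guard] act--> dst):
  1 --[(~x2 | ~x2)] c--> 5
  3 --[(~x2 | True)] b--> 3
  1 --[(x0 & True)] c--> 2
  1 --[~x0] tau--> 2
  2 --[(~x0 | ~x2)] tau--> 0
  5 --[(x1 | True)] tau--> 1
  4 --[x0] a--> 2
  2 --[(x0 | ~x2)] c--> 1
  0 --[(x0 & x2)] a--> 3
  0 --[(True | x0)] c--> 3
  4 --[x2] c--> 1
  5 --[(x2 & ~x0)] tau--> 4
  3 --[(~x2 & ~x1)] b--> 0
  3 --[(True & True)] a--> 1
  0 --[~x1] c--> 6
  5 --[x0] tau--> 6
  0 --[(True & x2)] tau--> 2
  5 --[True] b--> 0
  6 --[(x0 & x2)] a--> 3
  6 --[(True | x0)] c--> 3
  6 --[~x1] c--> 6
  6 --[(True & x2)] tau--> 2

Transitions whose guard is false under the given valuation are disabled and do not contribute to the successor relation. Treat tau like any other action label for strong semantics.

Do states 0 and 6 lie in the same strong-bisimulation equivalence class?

Refine partition for ~:
  P[0] = {{0,1,2,3,4,5,6}}
  P[1] = {{0,6},{1,2},{3},{4},{5}}
  P[2] = {{0,6},{1},{2},{3},{4},{5}}
Fixed point at round 3; 6 class(es).
[0]={0,6}  [6]={0,6}

Answer: BISIMILAR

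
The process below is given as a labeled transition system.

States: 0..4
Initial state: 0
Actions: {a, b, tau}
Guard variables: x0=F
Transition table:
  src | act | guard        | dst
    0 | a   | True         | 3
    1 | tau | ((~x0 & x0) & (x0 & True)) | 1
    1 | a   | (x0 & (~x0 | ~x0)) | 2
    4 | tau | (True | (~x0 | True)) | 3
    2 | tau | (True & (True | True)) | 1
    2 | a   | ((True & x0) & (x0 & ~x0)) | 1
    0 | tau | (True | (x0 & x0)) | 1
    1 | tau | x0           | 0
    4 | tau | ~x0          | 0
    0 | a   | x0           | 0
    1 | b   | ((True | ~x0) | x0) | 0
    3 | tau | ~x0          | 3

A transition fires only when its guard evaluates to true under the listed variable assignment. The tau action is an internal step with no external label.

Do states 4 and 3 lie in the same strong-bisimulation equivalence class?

Answer: NOT BISIMILAR

Analysis:
Refine partition for ~:
  π0 = {{0,1,2,3,4}}
  π1 = {{0},{1},{2,3,4}}
  π2 = {{0},{1},{2},{3},{4}}
5 equivalence class(es) (converged in 3)
[4]={4}  [3]={3}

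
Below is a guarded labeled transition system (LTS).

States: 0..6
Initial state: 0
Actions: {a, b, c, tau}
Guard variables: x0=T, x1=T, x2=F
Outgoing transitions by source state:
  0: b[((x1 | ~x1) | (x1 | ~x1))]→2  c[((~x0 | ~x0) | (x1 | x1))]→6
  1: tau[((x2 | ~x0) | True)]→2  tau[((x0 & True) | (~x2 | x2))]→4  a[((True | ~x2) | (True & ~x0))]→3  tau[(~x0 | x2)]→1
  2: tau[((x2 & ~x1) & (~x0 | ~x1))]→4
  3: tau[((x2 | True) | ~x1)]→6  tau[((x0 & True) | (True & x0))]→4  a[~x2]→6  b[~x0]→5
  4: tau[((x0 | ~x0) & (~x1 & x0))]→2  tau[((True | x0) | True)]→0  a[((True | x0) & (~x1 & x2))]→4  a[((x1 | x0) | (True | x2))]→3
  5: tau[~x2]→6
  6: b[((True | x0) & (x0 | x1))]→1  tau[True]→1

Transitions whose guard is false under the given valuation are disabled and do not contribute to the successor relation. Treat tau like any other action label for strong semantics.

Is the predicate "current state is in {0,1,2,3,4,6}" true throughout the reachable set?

Inv-set: {0,1,2,3,4,6}
R = {0,1,2,3,4,6}
  0: ✓
  1: ✓
  2: ✓
  3: ✓
  4: ✓
  6: ✓

Answer: INVARIANT HOLDS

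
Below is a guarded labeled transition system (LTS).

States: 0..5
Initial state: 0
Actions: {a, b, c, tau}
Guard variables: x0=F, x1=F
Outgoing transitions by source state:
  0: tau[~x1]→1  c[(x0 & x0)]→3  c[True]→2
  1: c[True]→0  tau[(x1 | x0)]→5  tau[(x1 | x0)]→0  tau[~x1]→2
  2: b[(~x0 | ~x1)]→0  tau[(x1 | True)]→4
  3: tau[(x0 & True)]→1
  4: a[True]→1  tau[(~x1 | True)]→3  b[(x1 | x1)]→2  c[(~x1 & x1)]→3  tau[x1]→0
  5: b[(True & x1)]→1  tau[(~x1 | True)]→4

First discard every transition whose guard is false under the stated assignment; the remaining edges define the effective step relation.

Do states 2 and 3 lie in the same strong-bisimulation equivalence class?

Answer: NOT BISIMILAR

Analysis:
Refine partition for ~:
  π0 = {{0,1,2,3,4,5}}
  π1 = {{0,1},{2},{3},{4},{5}}
  π2 = {{0},{1},{2},{3},{4},{5}}
Fixed point at round 3; 6 class(es).
class of 2: {2}; class of 3: {3}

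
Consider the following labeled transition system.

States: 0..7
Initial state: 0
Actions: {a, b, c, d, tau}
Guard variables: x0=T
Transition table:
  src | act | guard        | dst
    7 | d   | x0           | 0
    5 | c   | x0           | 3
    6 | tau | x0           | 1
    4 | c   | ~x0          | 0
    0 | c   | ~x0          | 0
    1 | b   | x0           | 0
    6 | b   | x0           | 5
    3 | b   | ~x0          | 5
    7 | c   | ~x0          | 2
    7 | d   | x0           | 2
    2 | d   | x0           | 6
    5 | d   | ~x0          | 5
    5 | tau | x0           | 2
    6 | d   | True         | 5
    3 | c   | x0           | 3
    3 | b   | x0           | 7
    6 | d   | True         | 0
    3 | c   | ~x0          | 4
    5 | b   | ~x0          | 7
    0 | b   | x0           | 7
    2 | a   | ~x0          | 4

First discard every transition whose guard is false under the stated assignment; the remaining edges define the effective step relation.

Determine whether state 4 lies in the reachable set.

Answer: UNREACHABLE

Working:
After dropping false guards: 13 live edges.
Layer 0: {0}
Layer 1: {7}  now seen {0,7}
Layer 2: {2}  now seen {0,2,7}
Layer 3: {6}  now seen {0,2,6,7}
Layer 4: {1,5}  now seen {0,1,2,5,6,7}
Layer 5: {3}  now seen {0,1,2,3,5,6,7}
Reachable = {0,1,2,3,5,6,7}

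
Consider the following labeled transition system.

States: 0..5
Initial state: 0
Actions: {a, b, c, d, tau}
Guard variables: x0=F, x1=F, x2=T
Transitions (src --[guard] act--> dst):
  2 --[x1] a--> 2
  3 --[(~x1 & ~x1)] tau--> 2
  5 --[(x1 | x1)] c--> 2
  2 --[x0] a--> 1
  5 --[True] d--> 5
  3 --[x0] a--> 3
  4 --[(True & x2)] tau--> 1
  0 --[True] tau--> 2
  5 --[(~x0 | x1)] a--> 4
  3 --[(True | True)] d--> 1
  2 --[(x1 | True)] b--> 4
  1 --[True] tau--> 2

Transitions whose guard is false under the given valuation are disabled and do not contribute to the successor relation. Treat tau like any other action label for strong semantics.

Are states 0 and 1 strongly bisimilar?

Answer: BISIMILAR

Analysis:
Bisimulation quotient by refinement:
  P[0] = {{0,1,2,3,4,5}}
  P[1] = {{0,1,4},{2},{3},{5}}
  P[2] = {{0,1},{2},{3},{4},{5}}
Fixed point at round 3; 5 class(es).
[0]={0,1}  [1]={0,1}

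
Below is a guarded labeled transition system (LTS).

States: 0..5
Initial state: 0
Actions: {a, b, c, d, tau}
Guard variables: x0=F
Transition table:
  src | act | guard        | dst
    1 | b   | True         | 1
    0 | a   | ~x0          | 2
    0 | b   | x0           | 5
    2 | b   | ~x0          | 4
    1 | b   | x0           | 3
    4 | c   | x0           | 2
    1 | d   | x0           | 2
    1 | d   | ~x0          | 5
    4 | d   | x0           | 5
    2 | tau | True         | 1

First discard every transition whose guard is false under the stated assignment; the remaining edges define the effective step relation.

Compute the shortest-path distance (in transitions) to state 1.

Answer: 2

Working:
Breadth-first toward 1:
  Layer 0: {0}
  Layer 1: {2}
  Layer 2: {1,4}
depth(1)=2, e.g. a·tau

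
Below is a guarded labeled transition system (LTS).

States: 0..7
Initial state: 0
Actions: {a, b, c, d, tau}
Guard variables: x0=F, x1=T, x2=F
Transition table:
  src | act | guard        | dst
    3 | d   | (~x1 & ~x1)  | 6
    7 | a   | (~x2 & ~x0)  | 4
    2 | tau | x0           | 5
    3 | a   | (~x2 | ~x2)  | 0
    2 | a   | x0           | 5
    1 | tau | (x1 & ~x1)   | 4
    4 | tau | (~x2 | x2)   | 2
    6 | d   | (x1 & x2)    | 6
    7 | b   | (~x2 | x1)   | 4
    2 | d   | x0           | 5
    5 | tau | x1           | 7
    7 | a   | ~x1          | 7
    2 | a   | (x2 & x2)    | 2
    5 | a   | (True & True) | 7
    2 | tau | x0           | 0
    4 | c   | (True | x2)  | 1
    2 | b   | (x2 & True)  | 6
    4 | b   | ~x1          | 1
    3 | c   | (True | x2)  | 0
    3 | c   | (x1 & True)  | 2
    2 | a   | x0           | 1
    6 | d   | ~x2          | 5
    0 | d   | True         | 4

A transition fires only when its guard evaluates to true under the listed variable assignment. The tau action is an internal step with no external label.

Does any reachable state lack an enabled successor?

Reach set: {0,1,2,4}
  0: d→4  [deg 1]
  1: ∅  [no exit]
  2: ∅  [no exit]
  4: c→1  tau→2  [deg 2]
trace reaching 1: d·c

Answer: DEADLOCK at state 1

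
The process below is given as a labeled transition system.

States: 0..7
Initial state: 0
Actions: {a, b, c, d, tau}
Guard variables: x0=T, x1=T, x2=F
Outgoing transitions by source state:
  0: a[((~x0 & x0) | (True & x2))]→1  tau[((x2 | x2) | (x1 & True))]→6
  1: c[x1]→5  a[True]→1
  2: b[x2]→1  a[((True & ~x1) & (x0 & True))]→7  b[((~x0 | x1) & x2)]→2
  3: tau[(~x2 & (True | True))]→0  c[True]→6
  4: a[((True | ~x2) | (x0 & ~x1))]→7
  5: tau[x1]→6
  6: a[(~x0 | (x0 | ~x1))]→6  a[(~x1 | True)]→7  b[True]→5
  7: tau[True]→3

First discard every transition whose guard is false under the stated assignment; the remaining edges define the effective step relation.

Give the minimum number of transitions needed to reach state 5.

Breadth-first toward 5:
  Layer 0: {0}
  Layer 1: {6}
  Layer 2: {5,7}
depth(5)=2, e.g. tau·b

Answer: 2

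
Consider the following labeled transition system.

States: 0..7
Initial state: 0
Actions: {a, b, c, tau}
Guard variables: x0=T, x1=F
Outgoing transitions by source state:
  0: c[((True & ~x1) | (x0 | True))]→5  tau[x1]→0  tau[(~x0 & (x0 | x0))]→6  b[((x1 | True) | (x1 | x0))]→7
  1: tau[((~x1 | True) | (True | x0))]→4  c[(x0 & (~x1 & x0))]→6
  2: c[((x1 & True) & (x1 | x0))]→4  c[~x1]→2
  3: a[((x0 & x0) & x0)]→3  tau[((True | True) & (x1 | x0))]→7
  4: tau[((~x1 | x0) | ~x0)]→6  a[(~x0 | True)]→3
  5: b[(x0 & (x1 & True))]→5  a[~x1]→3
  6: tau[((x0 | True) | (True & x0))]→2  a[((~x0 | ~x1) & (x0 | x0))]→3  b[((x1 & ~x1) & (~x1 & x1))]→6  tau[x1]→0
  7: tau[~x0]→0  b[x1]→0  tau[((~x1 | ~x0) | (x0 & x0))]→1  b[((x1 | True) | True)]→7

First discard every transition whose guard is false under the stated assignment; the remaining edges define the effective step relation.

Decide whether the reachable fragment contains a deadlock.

Reachable = {0,1,2,3,4,5,6,7}
  0: b→7  c→5  [2 exit(s)]
  1: c→6  tau→4  [2 exit(s)]
  2: c→2  [1 exit(s)]
  3: a→3  tau→7  [2 exit(s)]
  4: a→3  tau→6  [2 exit(s)]
  5: a→3  [1 exit(s)]
  6: a→3  tau→2  [2 exit(s)]
  7: b→7  tau→1  [2 exit(s)]

Answer: DEADLOCK-FREE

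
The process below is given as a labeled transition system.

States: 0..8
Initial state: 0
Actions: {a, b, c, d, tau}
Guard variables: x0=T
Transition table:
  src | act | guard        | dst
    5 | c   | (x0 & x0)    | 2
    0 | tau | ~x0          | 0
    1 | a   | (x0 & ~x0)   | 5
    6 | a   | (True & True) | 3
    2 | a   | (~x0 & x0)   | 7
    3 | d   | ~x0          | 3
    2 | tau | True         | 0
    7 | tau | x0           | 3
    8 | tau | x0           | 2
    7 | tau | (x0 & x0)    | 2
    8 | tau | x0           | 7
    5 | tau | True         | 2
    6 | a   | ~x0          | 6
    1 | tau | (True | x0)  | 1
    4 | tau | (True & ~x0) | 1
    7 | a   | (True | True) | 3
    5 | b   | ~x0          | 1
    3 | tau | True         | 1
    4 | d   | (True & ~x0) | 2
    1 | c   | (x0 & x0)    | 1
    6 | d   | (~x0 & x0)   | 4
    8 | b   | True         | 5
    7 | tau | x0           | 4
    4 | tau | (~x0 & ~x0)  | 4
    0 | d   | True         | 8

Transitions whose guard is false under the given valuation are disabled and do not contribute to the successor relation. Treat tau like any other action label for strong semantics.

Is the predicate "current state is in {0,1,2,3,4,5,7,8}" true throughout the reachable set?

Answer: INVARIANT HOLDS

Working:
Safe = {0,1,2,3,4,5,7,8}
Reachable = {0,1,2,3,4,5,7,8}
  0: ok
  1: ok
  2: ok
  3: ok
  4: ok
  5: ok
  7: ok
  8: ok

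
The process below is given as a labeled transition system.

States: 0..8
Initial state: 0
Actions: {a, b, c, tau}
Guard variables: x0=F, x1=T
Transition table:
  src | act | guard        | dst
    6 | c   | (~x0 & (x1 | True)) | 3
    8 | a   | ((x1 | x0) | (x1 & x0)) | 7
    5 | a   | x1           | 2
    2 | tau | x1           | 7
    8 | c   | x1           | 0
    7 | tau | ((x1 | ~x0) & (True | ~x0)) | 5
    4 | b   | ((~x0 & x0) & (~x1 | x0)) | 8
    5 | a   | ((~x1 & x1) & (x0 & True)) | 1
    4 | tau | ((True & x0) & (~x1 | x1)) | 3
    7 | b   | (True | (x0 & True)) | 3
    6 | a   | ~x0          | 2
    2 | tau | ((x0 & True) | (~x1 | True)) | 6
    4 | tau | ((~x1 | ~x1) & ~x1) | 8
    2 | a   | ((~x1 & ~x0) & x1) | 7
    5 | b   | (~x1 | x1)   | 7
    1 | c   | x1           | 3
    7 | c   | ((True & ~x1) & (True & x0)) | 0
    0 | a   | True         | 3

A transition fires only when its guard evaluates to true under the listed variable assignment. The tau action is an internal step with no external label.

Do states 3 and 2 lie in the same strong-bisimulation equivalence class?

Answer: NOT BISIMILAR

Trace:
Compute ~ classes (split until stable):
  round 0: {{0,1,2,3,4,5,6,7,8}}
  round 1: {{0},{1},{2},{3,4},{5},{6,8},{7}}
  round 2: {{0},{1},{2},{3,4},{5},{6},{7},{8}}
8 equivalence class(es) (converged in 3)
class of 3: {3,4}; class of 2: {2}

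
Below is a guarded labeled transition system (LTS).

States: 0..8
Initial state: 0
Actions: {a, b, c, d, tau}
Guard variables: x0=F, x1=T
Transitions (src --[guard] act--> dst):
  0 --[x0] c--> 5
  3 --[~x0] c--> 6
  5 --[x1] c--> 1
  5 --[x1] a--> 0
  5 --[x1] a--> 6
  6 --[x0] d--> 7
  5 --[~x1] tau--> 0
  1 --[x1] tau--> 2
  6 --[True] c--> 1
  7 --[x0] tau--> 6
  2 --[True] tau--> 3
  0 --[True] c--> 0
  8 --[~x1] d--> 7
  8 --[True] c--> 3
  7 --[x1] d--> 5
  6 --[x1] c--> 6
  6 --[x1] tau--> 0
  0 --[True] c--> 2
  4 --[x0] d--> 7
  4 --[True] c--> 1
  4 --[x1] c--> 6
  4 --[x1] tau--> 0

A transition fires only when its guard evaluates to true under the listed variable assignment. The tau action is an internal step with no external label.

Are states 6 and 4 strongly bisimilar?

Answer: BISIMILAR

Working:
Bisimulation quotient by refinement:
  P[0] = {{0,1,2,3,4,5,6,7,8}}
  P[1] = {{0,3,8},{1,2},{4,6},{5},{7}}
  P[2] = {{0},{1},{2},{3},{4,6},{5},{7},{8}}
8 equivalence class(es) (converged in 3)
[6]={4,6}  [4]={4,6}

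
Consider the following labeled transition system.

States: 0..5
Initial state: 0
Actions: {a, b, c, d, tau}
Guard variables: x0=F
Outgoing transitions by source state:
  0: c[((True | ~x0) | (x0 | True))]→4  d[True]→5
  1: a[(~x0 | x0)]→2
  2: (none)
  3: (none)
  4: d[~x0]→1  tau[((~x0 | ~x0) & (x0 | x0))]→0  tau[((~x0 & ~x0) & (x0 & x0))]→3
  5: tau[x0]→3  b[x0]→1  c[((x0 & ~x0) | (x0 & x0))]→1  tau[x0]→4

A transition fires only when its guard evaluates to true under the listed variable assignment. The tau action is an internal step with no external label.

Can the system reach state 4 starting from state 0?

4 transition(s) survive guard evaluation.
Layer 0: {0}
Layer 1: {4,5}  now seen {0,4,5}
Layer 2: {1}  now seen {0,1,4,5}
Layer 3: {2}  now seen {0,1,2,4,5}
Reach set: {0,1,2,4,5}
witness 4: c

Answer: REACHABLE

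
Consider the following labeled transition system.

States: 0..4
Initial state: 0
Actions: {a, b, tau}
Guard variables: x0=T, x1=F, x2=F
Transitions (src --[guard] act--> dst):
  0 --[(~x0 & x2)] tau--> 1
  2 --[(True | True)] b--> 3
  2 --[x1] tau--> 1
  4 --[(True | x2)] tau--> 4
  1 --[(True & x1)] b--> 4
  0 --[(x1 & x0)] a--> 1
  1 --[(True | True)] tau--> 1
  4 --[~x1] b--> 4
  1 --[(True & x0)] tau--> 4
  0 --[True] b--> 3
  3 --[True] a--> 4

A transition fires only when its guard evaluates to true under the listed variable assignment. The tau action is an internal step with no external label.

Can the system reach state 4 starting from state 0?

Guard filter leaves 7 enabled edge(s).
Layer 0: {0}
Layer 1: {3}  now seen {0,3}
Layer 2: {4}  now seen {0,3,4}
Reach set: {0,3,4}
trace reaching 4: b·a

Answer: REACHABLE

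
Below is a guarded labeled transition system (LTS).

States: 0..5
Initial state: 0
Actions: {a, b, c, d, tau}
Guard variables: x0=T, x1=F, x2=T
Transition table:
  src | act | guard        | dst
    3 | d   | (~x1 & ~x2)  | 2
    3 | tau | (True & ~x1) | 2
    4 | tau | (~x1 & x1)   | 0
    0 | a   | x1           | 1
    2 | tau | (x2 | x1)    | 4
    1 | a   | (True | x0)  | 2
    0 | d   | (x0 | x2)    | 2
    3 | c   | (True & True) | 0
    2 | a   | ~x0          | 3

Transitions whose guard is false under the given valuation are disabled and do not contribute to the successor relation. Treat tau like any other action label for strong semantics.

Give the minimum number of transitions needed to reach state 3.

Answer: UNREACHABLE

Analysis:
Layered search for 3:
  depth 0: {0}
  depth 1: {2}
  depth 2: {4}
3 never appears.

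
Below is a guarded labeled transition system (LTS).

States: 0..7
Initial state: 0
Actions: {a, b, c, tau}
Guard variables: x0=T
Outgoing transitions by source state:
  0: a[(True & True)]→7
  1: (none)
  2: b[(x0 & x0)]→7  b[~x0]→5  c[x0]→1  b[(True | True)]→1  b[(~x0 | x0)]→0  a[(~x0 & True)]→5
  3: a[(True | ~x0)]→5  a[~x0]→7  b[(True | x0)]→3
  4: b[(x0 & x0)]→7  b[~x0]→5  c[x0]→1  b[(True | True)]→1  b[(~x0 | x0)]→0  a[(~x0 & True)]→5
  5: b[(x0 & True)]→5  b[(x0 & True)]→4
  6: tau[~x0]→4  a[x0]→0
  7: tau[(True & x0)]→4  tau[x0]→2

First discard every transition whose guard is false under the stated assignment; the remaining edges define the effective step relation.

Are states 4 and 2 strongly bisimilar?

Compute ~ classes (split until stable):
  π0 = {{0,1,2,3,4,5,6,7}}
  π1 = {{0,6},{1},{2,4},{3},{5},{7}}
  π2 = {{0},{1},{2,4},{3},{5},{6},{7}}
Fixed point at round 3; 7 class(es).
class of 4: {2,4}; class of 2: {2,4}

Answer: BISIMILAR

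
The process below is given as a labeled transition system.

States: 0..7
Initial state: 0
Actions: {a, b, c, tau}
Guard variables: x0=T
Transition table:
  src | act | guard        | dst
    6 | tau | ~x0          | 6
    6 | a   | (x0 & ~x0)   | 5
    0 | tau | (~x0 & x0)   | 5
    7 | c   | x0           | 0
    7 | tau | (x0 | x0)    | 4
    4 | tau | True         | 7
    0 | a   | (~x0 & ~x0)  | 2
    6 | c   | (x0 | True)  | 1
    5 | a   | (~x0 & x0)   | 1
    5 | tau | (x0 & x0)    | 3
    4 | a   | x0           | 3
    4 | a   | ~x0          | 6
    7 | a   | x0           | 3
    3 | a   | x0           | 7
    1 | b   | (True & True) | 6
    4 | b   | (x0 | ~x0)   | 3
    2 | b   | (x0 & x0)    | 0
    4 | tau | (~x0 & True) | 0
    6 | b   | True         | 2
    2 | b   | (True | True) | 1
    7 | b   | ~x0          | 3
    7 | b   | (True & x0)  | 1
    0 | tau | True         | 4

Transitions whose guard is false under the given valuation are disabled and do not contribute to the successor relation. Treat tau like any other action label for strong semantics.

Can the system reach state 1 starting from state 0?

Guard filter leaves 15 enabled edge(s).
Layer 0: {0}
Layer 1: {4}  cumulative {0,4}
Layer 2: {3,7}  cumulative {0,3,4,7}
Layer 3: {1}  cumulative {0,1,3,4,7}
Layer 4: {6}  cumulative {0,1,3,4,6,7}
Layer 5: {2}  cumulative {0,1,2,3,4,6,7}
R = {0,1,2,3,4,6,7}
witness 1: tau·tau·b

Answer: REACHABLE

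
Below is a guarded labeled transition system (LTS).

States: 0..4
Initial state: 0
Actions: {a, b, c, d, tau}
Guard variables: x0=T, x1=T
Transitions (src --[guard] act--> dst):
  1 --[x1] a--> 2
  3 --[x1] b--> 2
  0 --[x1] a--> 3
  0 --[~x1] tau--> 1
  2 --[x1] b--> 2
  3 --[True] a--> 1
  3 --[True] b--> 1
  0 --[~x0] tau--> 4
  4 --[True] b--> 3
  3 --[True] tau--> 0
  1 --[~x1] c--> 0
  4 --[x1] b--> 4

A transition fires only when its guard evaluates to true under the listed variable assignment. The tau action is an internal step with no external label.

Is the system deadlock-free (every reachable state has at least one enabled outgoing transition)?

Answer: DEADLOCK-FREE

Analysis:
Reach set: {0,1,2,3}
  0: a→3  [1 exit(s)]
  1: a→2  [1 exit(s)]
  2: b→2  [1 exit(s)]
  3: a→1  b→1  b→2  tau→0  [4 exit(s)]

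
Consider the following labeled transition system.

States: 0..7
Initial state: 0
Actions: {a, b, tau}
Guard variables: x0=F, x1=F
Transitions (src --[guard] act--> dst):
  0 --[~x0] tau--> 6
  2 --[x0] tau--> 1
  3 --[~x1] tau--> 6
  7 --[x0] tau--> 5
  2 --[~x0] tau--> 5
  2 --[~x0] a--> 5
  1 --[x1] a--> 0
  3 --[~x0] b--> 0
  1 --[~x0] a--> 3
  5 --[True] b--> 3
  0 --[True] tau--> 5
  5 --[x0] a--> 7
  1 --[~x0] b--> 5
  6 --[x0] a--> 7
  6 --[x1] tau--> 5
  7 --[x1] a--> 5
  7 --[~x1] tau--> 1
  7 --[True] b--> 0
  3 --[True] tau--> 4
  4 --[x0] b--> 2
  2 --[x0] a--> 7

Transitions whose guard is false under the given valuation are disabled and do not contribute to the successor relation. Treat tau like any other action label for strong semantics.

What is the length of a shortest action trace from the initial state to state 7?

Layered search for 7:
  depth 0: {0}
  depth 1: {5,6}
  depth 2: {3}
  depth 3: {4}
7 never appears.

Answer: UNREACHABLE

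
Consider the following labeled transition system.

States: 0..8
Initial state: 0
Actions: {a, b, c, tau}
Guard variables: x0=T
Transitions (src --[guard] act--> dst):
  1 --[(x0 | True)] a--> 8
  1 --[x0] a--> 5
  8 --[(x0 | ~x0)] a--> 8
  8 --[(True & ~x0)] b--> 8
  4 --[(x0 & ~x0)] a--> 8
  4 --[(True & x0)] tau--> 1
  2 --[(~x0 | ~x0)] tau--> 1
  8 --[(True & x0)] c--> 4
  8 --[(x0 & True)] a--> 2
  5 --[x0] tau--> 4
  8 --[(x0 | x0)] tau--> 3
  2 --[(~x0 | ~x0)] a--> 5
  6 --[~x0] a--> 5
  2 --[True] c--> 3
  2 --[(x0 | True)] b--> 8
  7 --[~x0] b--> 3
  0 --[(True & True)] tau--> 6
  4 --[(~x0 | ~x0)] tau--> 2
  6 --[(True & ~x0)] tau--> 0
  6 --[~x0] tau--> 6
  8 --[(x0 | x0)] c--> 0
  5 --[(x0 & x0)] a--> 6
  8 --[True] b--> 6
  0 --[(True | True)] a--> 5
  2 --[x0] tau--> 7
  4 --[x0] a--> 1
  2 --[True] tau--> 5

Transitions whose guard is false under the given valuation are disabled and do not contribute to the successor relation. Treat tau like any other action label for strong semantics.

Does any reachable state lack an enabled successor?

Reach set: {0,1,2,3,4,5,6,7,8}
  0: a→5  tau→6  [2 out]
  1: a→5  a→8  [2 out]
  2: b→8  c→3  tau→5  tau→7  [4 out]
  3: ∅  [deadlock]
  4: a→1  tau→1  [2 out]
  5: a→6  tau→4  [2 out]
  6: ∅  [deadlock]
  7: ∅  [deadlock]
  8: a→2  a→8  b→6  c→0  c→4  tau→3  [6 out]
trace reaching 3: a·tau·tau·a·tau

Answer: DEADLOCK at state 3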